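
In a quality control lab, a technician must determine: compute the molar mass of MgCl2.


M(MgCl2) = 1×24.31 + 2×35.45
= 24.31 + 70.9
= 95.21 g/mol

95.21 g/mol


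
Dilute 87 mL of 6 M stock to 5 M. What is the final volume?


C1V1 = C2V2
6 × 87 = 5 × V2
V2 = 522/5 = 104.4 mL

104.4 mL


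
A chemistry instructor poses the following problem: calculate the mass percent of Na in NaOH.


M(NaOH) = 1×22.99 + 1×16.0 + 1×1.008 = 39.998 g/mol
Mass of Na = 1 × 22.99 = 22.99 g/mol
% Na = 22.99/39.998 × 100 = 57.48%

57.48%


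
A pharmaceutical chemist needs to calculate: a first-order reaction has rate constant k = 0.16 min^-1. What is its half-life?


t½ = ln2/k = 0.693147/(0.16 min^-1)
= 4.332 min

4.332 min


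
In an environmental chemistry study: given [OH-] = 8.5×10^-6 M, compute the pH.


pOH = -log10([OH-]) = -log10(8.5×10^-6)
= 6 - log10(8.5) = 5.07
pH = 14 - pOH = 14 - 5.07 = 8.93

8.93


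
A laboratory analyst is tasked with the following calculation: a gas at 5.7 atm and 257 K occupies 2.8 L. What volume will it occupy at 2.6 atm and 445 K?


P1V1/T1 = P2V2/T2
V2 = P1V1T2/(T1P2)
= 5.7×2.8×445/(257×2.6)
= 10.629 L

10.629 L


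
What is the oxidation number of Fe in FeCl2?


x + 2(-1) = 0, so x = +2
Oxidation number: +2

+2


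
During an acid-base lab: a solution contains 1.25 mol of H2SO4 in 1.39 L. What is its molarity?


M = n/V = 1.25/1.39 = 0.899 mol/L

0.899 M


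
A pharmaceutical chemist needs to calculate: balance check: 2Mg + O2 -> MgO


Equation: 2Mg + O2 -> MgO
Check atoms: Mg: 2≠1, O: 2≠1
Not balanced

No, not balanced


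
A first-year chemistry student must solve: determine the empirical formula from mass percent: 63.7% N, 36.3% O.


Assume 100 g sample. Moles of each element:
  N: 63.7/14.01 = 4.547 mol
  O: 36.3/16.0 = 2.269 mol
Divide by smallest (2.269):
  N: 4.547/2.269 = 2.0
  O: 2.269/2.269 = 1.0
Empirical formula: N2O

N2O


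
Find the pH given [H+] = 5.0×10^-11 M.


pH = -log10([H+]) = -log10(5.0×10^-11)
= 11 - log10(5.0)
= 11 - 0.7
= 10.3

10.3


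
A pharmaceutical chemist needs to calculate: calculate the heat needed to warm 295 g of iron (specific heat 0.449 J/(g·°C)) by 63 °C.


q = mcΔT = 295 × 0.449 × 63
= 8344.67 J

8344.67 J


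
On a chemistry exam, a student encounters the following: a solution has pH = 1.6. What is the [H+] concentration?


[H+] = 10^(-pH) = 10^(-1.6)
= 2.51×10^-2 M

2.51×10^-2 M


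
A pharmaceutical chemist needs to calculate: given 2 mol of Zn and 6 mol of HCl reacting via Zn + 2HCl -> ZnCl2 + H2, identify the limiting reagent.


Mole ratio available / coefficient:
  Zn: 2/1 = 2.000
  HCl: 6/2 = 3.000
Smaller ratio is limiting.

Zn


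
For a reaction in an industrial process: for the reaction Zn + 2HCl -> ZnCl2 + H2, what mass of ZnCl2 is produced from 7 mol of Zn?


Mole ratio ZnCl2:Zn = 1:1
n(ZnCl2) = 7 × 1/1 = 7.000 mol
mass = 7.000 × 136.28 = 953.96 g

953.96 g


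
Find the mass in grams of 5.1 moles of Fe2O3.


M(Fe2O3) = 159.7 g/mol
mass = n × M = 5.1 × 159.7 = 814.47 g

814.47 g


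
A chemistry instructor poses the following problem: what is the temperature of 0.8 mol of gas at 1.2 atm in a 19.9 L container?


PV = nRT  (R = 0.08206 L·atm/(mol·K))
T = PV/(nR) = 1.2×19.9/(0.8×0.08206)
= 23.88/0.065648
= 363.76 K

363.76 K


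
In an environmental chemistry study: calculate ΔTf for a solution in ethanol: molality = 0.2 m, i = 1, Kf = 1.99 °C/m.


ΔTf = Kf × m × i
= 1.99 × 0.2 × 1
= 0.398 °C

0.398 °C


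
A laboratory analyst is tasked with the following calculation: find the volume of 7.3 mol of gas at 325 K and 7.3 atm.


PV = nRT  (R = 0.08206 L·atm/(mol·K))
V = nRT/P = 7.3×0.08206×325/7.3
= 26.669 L

26.669 L


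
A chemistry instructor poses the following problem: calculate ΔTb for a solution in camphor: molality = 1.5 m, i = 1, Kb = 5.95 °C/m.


ΔTb = Kb × m × i
= 5.95 × 1.5 × 1
= 8.925 °C

8.925 °C


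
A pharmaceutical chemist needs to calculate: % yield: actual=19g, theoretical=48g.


% yield = actual/theoretical × 100
= 19/48 × 100
= 39.58%

39.58%


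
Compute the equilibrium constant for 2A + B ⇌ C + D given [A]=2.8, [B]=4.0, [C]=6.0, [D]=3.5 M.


Kc = [C][D]/([A]^2[B])
= (6.0^1 × 3.5^1)/(2.8^2 × 4.0^1)
= 21/31.36
= 0.6696

0.6696


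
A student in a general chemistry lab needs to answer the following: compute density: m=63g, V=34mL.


ρ = mass/volume
= 63/34
= 1.853 g/mL

1.853 g/mL


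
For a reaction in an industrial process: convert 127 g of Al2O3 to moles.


M(Al2O3) = 101.96 g/mol
n = mass/M = 127/101.96 = 1.2456 mol

1.2456 mol


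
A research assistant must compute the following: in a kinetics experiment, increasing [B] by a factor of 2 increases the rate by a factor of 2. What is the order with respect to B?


rate ∝ [B]^n
2^n = 2 → n = 1
Order in B: 1

1


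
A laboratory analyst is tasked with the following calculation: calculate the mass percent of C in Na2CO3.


M(Na2CO3) = 2×22.99 + 1×12.01 + 3×16.0 = 105.99 g/mol
Mass of C = 1 × 12.01 = 12.01 g/mol
% C = 12.01/105.99 × 100 = 11.33%

11.33%


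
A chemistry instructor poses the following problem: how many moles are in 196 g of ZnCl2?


M(ZnCl2) = 136.28 g/mol
n = mass/M = 196/136.28 = 1.4382 mol

1.4382 mol


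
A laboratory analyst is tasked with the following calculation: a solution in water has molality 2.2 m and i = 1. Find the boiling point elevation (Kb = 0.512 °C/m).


ΔTb = Kb × m × i
= 0.512 × 2.2 × 1
= 1.1264 °C

1.1264 °C


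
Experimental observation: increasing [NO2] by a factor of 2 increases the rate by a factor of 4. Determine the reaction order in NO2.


rate ∝ [NO2]^n
2^n = 4 → n = 2
Order in NO2: 2

2


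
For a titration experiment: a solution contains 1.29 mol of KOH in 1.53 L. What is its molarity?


M = n/V = 1.29/1.53 = 0.843 mol/L

0.843 M


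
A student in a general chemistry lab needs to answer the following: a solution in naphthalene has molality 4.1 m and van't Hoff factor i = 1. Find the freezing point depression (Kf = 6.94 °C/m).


ΔTf = Kf × m × i
= 6.94 × 4.1 × 1
= 28.454 °C

28.454 °C


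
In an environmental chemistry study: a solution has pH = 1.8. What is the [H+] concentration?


[H+] = 10^(-pH) = 10^(-1.8)
= 1.58×10^-2 M

1.58×10^-2 M


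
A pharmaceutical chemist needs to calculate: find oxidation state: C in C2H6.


2x + 6(+1) = 0, so x = -3
Oxidation number: -3

-3


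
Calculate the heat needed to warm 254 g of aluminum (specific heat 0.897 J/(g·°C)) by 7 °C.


q = mcΔT = 254 × 0.897 × 7
= 1594.87 J

1594.87 J


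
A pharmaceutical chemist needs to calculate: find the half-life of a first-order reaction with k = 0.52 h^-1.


t½ = ln2/k = 0.693147/(0.52 h^-1)
= 1.333 h

1.333 h


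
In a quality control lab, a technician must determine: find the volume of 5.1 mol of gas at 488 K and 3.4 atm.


PV = nRT  (R = 0.08206 L·atm/(mol·K))
V = nRT/P = 5.1×0.08206×488/3.4
= 60.068 L

60.068 L


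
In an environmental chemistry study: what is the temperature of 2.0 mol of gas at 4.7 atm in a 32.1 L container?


PV = nRT  (R = 0.08206 L·atm/(mol·K))
T = PV/(nR) = 4.7×32.1/(2.0×0.08206)
= 150.87/0.164120
= 919.27 K

919.27 K


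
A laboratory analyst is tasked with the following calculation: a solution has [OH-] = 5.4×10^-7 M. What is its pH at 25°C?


pOH = -log10([OH-]) = -log10(5.4×10^-7)
= 7 - log10(5.4) = 6.27
pH = 14 - pOH = 14 - 6.27 = 7.73

7.73


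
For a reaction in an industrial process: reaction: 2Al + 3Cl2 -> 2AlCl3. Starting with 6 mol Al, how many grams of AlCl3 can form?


Mole ratio AlCl3:Al = 2:2
n(AlCl3) = 6 × 2/2 = 6.000 mol
mass = 6.000 × 133.33 = 799.98 g

799.98 g


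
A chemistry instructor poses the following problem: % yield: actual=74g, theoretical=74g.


% yield = actual/theoretical × 100
= 74/74 × 100
= 100.0%

100.0%


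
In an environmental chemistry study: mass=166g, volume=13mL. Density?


ρ = mass/volume
= 166/13
= 12.769 g/mL

12.769 g/mL


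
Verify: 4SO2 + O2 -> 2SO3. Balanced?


Equation: 4SO2 + O2 -> 2SO3
Check atoms: O: 10≠6, S: 4≠2
Not balanced

No, not balanced


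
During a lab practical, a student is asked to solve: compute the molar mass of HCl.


M(HCl) = 1×1.008 + 1×35.45
= 1.01 + 35.45
= 36.46 g/mol

36.46 g/mol


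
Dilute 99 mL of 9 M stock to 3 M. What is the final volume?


C1V1 = C2V2
9 × 99 = 3 × V2
V2 = 891/3 = 297.0 mL

297.0 mL


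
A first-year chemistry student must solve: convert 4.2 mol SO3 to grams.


M(SO3) = 80.07 g/mol
mass = n × M = 4.2 × 80.07 = 336.29 g

336.29 g


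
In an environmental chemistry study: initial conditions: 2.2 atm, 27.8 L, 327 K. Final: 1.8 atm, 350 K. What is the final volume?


P1V1/T1 = P2V2/T2
V2 = P1V1T2/(T1P2)
= 2.2×27.8×350/(327×1.8)
= 36.368 L

36.368 L


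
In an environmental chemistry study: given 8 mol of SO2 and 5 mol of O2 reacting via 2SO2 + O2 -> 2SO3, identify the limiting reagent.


Mole ratio available / coefficient:
  SO2: 8/2 = 4.000
  O2: 5/1 = 5.000
Smaller ratio is limiting.

SO2


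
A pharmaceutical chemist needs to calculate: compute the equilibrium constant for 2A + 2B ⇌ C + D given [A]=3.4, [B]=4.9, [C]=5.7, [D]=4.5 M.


Kc = [C][D]/([A]^2[B]^2)
= (5.7^1 × 4.5^1)/(3.4^2 × 4.9^2)
= 25.65/277.5556
= 0.09241

0.09241


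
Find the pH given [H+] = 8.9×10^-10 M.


pH = -log10([H+]) = -log10(8.9×10^-10)
= 10 - log10(8.9)
= 10 - 0.95
= 9.05

9.05


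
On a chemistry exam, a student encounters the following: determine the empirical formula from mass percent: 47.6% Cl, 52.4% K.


Assume 100 g sample. Moles of each element:
  Cl: 47.6/35.45 = 1.343 mol
  K: 52.4/39.1 = 1.34 mol
Divide by smallest (1.34):
  Cl: 1.343/1.34 = 1.0
  K: 1.34/1.34 = 1.0
Empirical formula: KCl

KCl


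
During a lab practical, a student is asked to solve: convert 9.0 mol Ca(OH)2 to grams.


M(Ca(OH)2) = 74.1 g/mol
mass = n × M = 9.0 × 74.1 = 666.90 g

666.90 g


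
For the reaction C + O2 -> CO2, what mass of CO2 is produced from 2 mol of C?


Mole ratio CO2:C = 1:1
n(CO2) = 2 × 1/1 = 2.000 mol
mass = 2.000 × 44.01 = 88.02 g

88.02 g


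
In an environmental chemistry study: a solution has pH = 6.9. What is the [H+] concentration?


[H+] = 10^(-pH) = 10^(-6.9)
= 1.26×10^-7 M

1.26×10^-7 M


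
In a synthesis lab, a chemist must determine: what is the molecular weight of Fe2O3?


M(Fe2O3) = 2×55.85 + 3×16.0
= 111.7 + 48.0
= 159.7 g/mol

159.7 g/mol


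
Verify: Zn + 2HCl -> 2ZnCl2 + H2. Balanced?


Equation: Zn + 2HCl -> 2ZnCl2 + H2
Check atoms: Cl: 2≠4, H: 2=2, Zn: 1≠2
Not balanced

No, not balanced


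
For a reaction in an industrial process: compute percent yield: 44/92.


% yield = actual/theoretical × 100
= 44/92 × 100
= 47.83%

47.83%


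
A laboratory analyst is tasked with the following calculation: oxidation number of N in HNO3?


(+1) + x + 3(-2) = 0, so x = +5
Oxidation number: +5

+5


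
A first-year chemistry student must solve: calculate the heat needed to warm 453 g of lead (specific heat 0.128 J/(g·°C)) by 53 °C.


q = mcΔT = 453 × 0.128 × 53
= 3073.15 J

3073.15 J


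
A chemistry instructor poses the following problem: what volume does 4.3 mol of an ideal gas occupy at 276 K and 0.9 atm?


PV = nRT  (R = 0.08206 L·atm/(mol·K))
V = nRT/P = 4.3×0.08206×276/0.9
= 108.21 L

108.21 L


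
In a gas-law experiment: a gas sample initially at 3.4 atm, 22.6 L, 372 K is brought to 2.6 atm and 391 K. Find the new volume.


P1V1/T1 = P2V2/T2
V2 = P1V1T2/(T1P2)
= 3.4×22.6×391/(372×2.6)
= 31.063 L

31.063 L


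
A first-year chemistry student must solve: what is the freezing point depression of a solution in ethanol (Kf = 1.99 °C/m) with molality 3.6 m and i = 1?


ΔTf = Kf × m × i
= 1.99 × 3.6 × 1
= 7.164 °C

7.164 °C


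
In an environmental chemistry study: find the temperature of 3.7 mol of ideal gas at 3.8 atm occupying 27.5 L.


PV = nRT  (R = 0.08206 L·atm/(mol·K))
T = PV/(nR) = 3.8×27.5/(3.7×0.08206)
= 104.50/0.303622
= 344.18 K

344.18 K


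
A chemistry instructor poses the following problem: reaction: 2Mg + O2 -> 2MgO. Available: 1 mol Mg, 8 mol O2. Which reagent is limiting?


Mole ratio available / coefficient:
  Mg: 1/2 = 0.500
  O2: 8/1 = 8.000
Smaller ratio is limiting.

Mg


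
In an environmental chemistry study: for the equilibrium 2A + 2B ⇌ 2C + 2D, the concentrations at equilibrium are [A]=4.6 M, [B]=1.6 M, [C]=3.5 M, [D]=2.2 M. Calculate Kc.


Kc = [C]^2[D]^2/([A]^2[B]^2)
= (3.5^2 × 2.2^2)/(4.6^2 × 1.6^2)
= 59.29/54.1696
= 1.095

1.095


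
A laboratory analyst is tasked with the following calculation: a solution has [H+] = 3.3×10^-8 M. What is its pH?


pH = -log10([H+]) = -log10(3.3×10^-8)
= 8 - log10(3.3)
= 8 - 0.52
= 7.48

7.48


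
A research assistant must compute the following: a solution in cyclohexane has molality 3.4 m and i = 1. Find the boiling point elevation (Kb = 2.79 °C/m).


ΔTb = Kb × m × i
= 2.79 × 3.4 × 1
= 9.486 °C

9.486 °C


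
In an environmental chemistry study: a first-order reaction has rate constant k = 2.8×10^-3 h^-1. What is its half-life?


t½ = ln2/k = 0.693147/(2.8×10^-3 h^-1)
= 247.6 h

247.6 h


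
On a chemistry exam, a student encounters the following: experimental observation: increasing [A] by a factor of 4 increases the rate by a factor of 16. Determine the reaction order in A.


rate ∝ [A]^n
4^n = 16 → n = 2
Order in A: 2

2


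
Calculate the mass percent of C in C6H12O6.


M(C6H12O6) = 6×12.01 + 12×1.008 + 6×16.0 = 180.156 g/mol
Mass of C = 6 × 12.01 = 72.06 g/mol
% C = 72.06/180.156 × 100 = 40.00%

40.00%


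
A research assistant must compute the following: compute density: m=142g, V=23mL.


ρ = mass/volume
= 142/23
= 6.174 g/mL

6.174 g/mL


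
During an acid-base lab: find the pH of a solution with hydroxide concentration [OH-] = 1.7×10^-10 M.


pOH = -log10([OH-]) = -log10(1.7×10^-10)
= 10 - log10(1.7) = 9.77
pH = 14 - pOH = 14 - 9.77 = 4.23

4.23


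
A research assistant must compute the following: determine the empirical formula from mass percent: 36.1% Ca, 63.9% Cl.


Assume 100 g sample. Moles of each element:
  Ca: 36.1/40.08 = 0.901 mol
  Cl: 63.9/35.45 = 1.803 mol
Divide by smallest (0.901):
  Ca: 0.901/0.901 = 1.0
  Cl: 1.803/0.901 = 2.0
Empirical formula: CaCl2

CaCl2


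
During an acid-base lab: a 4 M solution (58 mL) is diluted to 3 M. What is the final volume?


C1V1 = C2V2
4 × 58 = 3 × V2
V2 = 232/3 = 77.33 mL

77.33 mL


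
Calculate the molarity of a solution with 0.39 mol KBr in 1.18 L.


M = n/V = 0.39/1.18 = 0.331 mol/L

0.331 M


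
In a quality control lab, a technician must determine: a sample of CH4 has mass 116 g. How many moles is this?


M(CH4) = 16.04 g/mol
n = mass/M = 116/16.04 = 7.2319 mol

7.2319 mol


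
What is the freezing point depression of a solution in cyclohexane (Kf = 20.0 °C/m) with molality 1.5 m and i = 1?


ΔTf = Kf × m × i
= 20.0 × 1.5 × 1
= 30.0 °C

30.0 °C


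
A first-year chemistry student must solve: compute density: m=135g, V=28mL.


ρ = mass/volume
= 135/28
= 4.821 g/mL

4.821 g/mL


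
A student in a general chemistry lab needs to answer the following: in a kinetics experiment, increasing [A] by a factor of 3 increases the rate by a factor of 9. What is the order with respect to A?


rate ∝ [A]^n
3^n = 9 → n = 2
Order in A: 2

2


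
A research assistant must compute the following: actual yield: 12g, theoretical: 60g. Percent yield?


% yield = actual/theoretical × 100
= 12/60 × 100
= 20.0%

20.0%


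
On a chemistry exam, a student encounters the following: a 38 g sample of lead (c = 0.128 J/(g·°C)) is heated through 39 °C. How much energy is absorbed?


q = mcΔT = 38 × 0.128 × 39
= 189.70 J

189.70 J


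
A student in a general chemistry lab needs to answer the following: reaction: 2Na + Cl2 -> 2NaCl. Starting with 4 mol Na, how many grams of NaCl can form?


Mole ratio NaCl:Na = 2:2
n(NaCl) = 4 × 2/2 = 4.000 mol
mass = 4.000 × 58.44 = 233.76 g

233.76 g


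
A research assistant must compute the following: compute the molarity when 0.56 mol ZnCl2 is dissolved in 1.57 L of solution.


M = n/V = 0.56/1.57 = 0.357 mol/L

0.357 M


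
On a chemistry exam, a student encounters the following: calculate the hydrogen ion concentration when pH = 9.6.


[H+] = 10^(-pH) = 10^(-9.6)
= 2.51×10^-10 M

2.51×10^-10 M


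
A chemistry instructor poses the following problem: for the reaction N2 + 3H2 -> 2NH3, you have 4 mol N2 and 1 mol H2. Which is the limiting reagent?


Mole ratio available / coefficient:
  N2: 4/1 = 4.000
  H2: 1/3 = 0.333
Smaller ratio is limiting.

H2


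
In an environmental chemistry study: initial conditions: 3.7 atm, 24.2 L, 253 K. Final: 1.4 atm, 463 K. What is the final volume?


P1V1/T1 = P2V2/T2
V2 = P1V1T2/(T1P2)
= 3.7×24.2×463/(253×1.4)
= 117.044 L

117.044 L


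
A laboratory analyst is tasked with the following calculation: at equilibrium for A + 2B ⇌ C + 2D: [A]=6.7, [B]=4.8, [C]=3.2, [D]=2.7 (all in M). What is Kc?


Kc = [C][D]^2/([A][B]^2)
= (3.2^1 × 2.7^2)/(6.7^1 × 4.8^2)
= 23.328/154.368
= 0.1511

0.1511


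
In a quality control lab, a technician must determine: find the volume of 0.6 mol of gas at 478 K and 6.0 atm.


PV = nRT  (R = 0.08206 L·atm/(mol·K))
V = nRT/P = 0.6×0.08206×478/6.0
= 3.922 L

3.922 L


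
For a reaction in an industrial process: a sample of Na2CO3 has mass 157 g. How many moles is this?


M(Na2CO3) = 105.99 g/mol
n = mass/M = 157/105.99 = 1.4813 mol

1.4813 mol


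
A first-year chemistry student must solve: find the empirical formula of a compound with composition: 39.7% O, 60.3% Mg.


Assume 100 g sample. Moles of each element:
  O: 39.7/16.0 = 2.481 mol
  Mg: 60.3/24.31 = 2.48 mol
Divide by smallest (2.48):
  O: 2.481/2.48 = 1.0
  Mg: 2.48/2.48 = 1.0
Empirical formula: MgO

MgO


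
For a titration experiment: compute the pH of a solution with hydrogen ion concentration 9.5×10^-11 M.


pH = -log10([H+]) = -log10(9.5×10^-11)
= 11 - log10(9.5)
= 11 - 0.98
= 10.02

10.02


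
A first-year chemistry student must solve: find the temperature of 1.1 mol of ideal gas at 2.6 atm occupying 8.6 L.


PV = nRT  (R = 0.08206 L·atm/(mol·K))
T = PV/(nR) = 2.6×8.6/(1.1×0.08206)
= 22.36/0.090266
= 247.71 K

247.71 K


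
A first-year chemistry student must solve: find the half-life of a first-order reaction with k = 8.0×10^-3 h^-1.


t½ = ln2/k = 0.693147/(8.0×10^-3 h^-1)
= 86.64 h

86.64 h


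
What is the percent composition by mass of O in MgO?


M(MgO) = 1×24.31 + 1×16.0 = 40.31 g/mol
Mass of O = 1 × 16.0 = 16.00 g/mol
% O = 16.00/40.31 × 100 = 39.69%

39.69%


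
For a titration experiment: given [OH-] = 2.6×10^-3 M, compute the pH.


pOH = -log10([OH-]) = -log10(2.6×10^-3)
= 3 - log10(2.6) = 2.59
pH = 14 - pOH = 14 - 2.59 = 11.41

11.41


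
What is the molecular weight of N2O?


M(N2O) = 2×14.01 + 1×16.0
= 28.02 + 16.0
= 44.02 g/mol

44.02 g/mol


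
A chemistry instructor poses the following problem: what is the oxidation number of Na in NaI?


Group 1 metal: +1
Oxidation number: +1

+1


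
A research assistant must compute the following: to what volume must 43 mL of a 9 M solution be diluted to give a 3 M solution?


C1V1 = C2V2
9 × 43 = 3 × V2
V2 = 387/3 = 129.0 mL

129.0 mL


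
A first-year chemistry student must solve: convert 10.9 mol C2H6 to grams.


M(C2H6) = 30.07 g/mol
mass = n × M = 10.9 × 30.07 = 327.76 g

327.76 g


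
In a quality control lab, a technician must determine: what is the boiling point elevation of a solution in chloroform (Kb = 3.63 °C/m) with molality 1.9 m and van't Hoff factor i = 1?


ΔTb = Kb × m × i
= 3.63 × 1.9 × 1
= 6.897 °C

6.897 °C


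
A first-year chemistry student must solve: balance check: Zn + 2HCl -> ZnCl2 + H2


Equation: Zn + 2HCl -> ZnCl2 + H2
Check atoms: Cl: 2=2, H: 2=2, Zn: 1=1
Balanced

Yes, balanced


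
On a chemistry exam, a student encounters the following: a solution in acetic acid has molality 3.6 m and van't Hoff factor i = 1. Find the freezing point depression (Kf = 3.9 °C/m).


ΔTf = Kf × m × i
= 3.9 × 3.6 × 1
= 14.04 °C

14.04 °C


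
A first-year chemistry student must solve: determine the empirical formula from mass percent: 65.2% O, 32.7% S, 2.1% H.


Assume 100 g sample. Moles of each element:
  O: 65.2/16.0 = 4.075 mol
  S: 32.7/32.07 = 1.02 mol
  H: 2.1/1.008 = 2.083 mol
Divide by smallest (1.02):
  O: 4.075/1.02 = 4.0
  S: 1.02/1.02 = 1.0
  H: 2.083/1.02 = 2.04
Empirical formula: H2SO4

H2SO4


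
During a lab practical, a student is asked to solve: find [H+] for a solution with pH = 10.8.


[H+] = 10^(-pH) = 10^(-10.8)
= 1.58×10^-11 M

1.58×10^-11 M


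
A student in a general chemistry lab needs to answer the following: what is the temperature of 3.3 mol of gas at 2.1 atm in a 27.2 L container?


PV = nRT  (R = 0.08206 L·atm/(mol·K))
T = PV/(nR) = 2.1×27.2/(3.3×0.08206)
= 57.12/0.270798
= 210.93 K

210.93 K


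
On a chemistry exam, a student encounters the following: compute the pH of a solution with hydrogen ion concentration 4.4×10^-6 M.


pH = -log10([H+]) = -log10(4.4×10^-6)
= 6 - log10(4.4)
= 6 - 0.64
= 5.36

5.36


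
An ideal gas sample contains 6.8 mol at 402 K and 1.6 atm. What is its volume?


PV = nRT  (R = 0.08206 L·atm/(mol·K))
V = nRT/P = 6.8×0.08206×402/1.6
= 140.2 L

140.2 L


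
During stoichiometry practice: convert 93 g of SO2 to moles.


M(SO2) = 64.07 g/mol
n = mass/M = 93/64.07 = 1.4515 mol

1.4515 mol


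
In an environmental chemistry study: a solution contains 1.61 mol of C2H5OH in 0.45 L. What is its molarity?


M = n/V = 1.61/0.45 = 3.578 mol/L

3.578 M


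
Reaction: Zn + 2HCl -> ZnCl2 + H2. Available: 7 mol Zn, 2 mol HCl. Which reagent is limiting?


Mole ratio available / coefficient:
  Zn: 7/1 = 7.000
  HCl: 2/2 = 1.000
Smaller ratio is limiting.

HCl


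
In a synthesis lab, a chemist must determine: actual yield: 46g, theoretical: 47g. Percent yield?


% yield = actual/theoretical × 100
= 46/47 × 100
= 97.87%

97.87%


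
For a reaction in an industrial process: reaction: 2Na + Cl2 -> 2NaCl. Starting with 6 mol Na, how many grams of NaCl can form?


Mole ratio NaCl:Na = 2:2
n(NaCl) = 6 × 2/2 = 6.000 mol
mass = 6.000 × 58.44 = 350.64 g

350.64 g


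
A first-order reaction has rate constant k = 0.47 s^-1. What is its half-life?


t½ = ln2/k = 0.693147/(0.47 s^-1)
= 1.475 s

1.475 s


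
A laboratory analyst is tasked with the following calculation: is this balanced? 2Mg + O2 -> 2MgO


Equation: 2Mg + O2 -> 2MgO
Check atoms: Mg: 2=2, O: 2=2
Balanced

Yes, balanced


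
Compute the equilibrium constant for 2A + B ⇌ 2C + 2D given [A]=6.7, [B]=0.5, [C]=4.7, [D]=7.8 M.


Kc = [C]^2[D]^2/([A]^2[B])
= (4.7^2 × 7.8^2)/(6.7^2 × 0.5^1)
= 1343.9556/22.445
= 59.88

59.88


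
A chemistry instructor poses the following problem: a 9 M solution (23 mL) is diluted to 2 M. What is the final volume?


C1V1 = C2V2
9 × 23 = 2 × V2
V2 = 207/2 = 103.5 mL

103.5 mL


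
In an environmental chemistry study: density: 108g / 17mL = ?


ρ = mass/volume
= 108/17
= 6.353 g/mL

6.353 g/mL


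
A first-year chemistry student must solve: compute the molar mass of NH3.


M(NH3) = 1×14.01 + 3×1.008
= 14.01 + 3.02
= 17.03 g/mol

17.03 g/mol


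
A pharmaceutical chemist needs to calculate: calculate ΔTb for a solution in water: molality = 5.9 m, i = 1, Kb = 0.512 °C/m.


ΔTb = Kb × m × i
= 0.512 × 5.9 × 1
= 3.0208 °C

3.0208 °C


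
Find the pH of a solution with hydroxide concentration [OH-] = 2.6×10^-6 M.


pOH = -log10([OH-]) = -log10(2.6×10^-6)
= 6 - log10(2.6) = 5.59
pH = 14 - pOH = 14 - 5.59 = 8.41

8.41


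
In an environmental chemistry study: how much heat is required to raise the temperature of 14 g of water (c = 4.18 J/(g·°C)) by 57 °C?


q = mcΔT = 14 × 4.18 × 57
= 3335.64 J

3335.64 J


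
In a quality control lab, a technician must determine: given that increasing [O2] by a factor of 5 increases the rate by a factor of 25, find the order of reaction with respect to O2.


rate ∝ [O2]^n
5^n = 25 → n = 2
Order in O2: 2

2


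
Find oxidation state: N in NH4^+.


x + 4(+1) = +1, so x = -3
Oxidation number: -3

-3


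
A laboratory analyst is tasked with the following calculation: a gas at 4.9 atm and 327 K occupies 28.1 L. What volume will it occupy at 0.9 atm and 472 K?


P1V1/T1 = P2V2/T2
V2 = P1V1T2/(T1P2)
= 4.9×28.1×472/(327×0.9)
= 220.828 L

220.828 L


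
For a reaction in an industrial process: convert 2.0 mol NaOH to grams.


M(NaOH) = 40.0 g/mol
mass = n × M = 2.0 × 40.0 = 80.00 g

80.00 g


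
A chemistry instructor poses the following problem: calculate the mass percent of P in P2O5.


M(P2O5) = 2×30.97 + 5×16.0 = 141.94 g/mol
Mass of P = 2 × 30.97 = 61.94 g/mol
% P = 61.94/141.94 × 100 = 43.64%

43.64%


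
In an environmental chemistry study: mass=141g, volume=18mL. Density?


ρ = mass/volume
= 141/18
= 7.833 g/mL

7.833 g/mL


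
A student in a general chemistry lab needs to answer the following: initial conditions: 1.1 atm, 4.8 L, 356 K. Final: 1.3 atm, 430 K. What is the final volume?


P1V1/T1 = P2V2/T2
V2 = P1V1T2/(T1P2)
= 1.1×4.8×430/(356×1.3)
= 4.906 L

4.906 L


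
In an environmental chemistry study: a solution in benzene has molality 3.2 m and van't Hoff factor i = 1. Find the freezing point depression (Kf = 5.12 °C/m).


ΔTf = Kf × m × i
= 5.12 × 3.2 × 1
= 16.384 °C

16.384 °C


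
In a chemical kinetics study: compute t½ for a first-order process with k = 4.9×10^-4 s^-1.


t½ = ln2/k = 0.693147/(4.9×10^-4 s^-1)
= 1415 s

1415 s


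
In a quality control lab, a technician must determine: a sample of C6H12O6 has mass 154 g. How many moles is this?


M(C6H12O6) = 180.16 g/mol
n = mass/M = 154/180.16 = 0.8548 mol

0.8548 mol


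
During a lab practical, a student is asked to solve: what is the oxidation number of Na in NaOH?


Group 1 metal: +1
Oxidation number: +1

+1


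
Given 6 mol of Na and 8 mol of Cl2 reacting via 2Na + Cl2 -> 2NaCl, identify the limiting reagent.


Mole ratio available / coefficient:
  Na: 6/2 = 3.000
  Cl2: 8/1 = 8.000
Smaller ratio is limiting.

Na


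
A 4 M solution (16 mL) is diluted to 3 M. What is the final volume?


C1V1 = C2V2
4 × 16 = 3 × V2
V2 = 64/3 = 21.33 mL

21.33 mL


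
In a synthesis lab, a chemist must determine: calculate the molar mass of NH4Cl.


M(NH4Cl) = 1×14.01 + 4×1.008 + 1×35.45
= 14.01 + 4.03 + 35.45
= 53.49 g/mol

53.49 g/mol


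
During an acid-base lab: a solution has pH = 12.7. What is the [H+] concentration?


[H+] = 10^(-pH) = 10^(-12.7)
= 2.0×10^-13 M

2.0×10^-13 M


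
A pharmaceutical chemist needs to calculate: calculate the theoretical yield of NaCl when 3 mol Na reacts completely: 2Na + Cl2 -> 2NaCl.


Mole ratio NaCl:Na = 2:2
n(NaCl) = 3 × 2/2 = 3.000 mol
mass = 3.000 × 58.44 = 175.32 g

175.32 g


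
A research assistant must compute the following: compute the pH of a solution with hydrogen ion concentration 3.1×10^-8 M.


pH = -log10([H+]) = -log10(3.1×10^-8)
= 8 - log10(3.1)
= 8 - 0.49
= 7.51

7.51


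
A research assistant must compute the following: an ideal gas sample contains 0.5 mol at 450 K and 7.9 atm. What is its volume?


PV = nRT  (R = 0.08206 L·atm/(mol·K))
V = nRT/P = 0.5×0.08206×450/7.9
= 2.337 L

2.337 L


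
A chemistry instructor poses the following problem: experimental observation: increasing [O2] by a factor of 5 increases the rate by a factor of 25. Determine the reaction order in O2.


rate ∝ [O2]^n
5^n = 25 → n = 2
Order in O2: 2

2


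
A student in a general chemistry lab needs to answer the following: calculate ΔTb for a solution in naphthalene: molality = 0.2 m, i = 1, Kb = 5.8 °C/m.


ΔTb = Kb × m × i
= 5.8 × 0.2 × 1
= 1.16 °C

1.16 °C


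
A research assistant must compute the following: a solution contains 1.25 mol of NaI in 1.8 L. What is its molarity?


M = n/V = 1.25/1.8 = 0.694 mol/L

0.694 M


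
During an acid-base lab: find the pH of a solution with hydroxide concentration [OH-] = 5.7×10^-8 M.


pOH = -log10([OH-]) = -log10(5.7×10^-8)
= 8 - log10(5.7) = 7.24
pH = 14 - pOH = 14 - 7.24 = 6.76

6.76


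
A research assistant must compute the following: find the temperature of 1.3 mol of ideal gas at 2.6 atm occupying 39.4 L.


PV = nRT  (R = 0.08206 L·atm/(mol·K))
T = PV/(nR) = 2.6×39.4/(1.3×0.08206)
= 102.44/0.106678
= 960.27 K

960.27 K


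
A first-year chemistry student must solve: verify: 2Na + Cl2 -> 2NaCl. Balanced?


Equation: 2Na + Cl2 -> 2NaCl
Check atoms: Cl: 2=2, Na: 2=2
Balanced

Yes, balanced


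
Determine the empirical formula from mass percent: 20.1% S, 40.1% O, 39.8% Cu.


Assume 100 g sample. Moles of each element:
  S: 20.1/32.07 = 0.627 mol
  O: 40.1/16.0 = 2.506 mol
  Cu: 39.8/63.55 = 0.626 mol
Divide by smallest (0.626):
  S: 0.627/0.626 = 1.0
  O: 2.506/0.626 = 4.0
  Cu: 0.626/0.626 = 1.0
Empirical formula: CuSO4

CuSO4


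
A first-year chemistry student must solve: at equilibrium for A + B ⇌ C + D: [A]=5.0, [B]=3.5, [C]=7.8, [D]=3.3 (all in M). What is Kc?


Kc = [C][D]/([A][B])
= (7.8^1 × 3.3^1)/(5.0^1 × 3.5^1)
= 25.74/17.5
= 1.471

1.471


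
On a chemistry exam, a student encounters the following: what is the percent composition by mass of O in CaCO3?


M(CaCO3) = 1×40.08 + 1×12.01 + 3×16.0 = 100.09 g/mol
Mass of O = 3 × 16.0 = 48.00 g/mol
% O = 48.00/100.09 × 100 = 47.96%

47.96%


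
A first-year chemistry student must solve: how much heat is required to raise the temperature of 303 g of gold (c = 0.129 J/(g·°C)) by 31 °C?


q = mcΔT = 303 × 0.129 × 31
= 1211.70 J

1211.70 J


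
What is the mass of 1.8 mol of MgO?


M(MgO) = 40.31 g/mol
mass = n × M = 1.8 × 40.31 = 72.56 g

72.56 g


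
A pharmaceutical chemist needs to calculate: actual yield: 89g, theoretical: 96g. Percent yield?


% yield = actual/theoretical × 100
= 89/96 × 100
= 92.71%

92.71%


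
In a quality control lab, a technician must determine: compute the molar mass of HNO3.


M(HNO3) = 1×1.008 + 1×14.01 + 3×16.0
= 1.01 + 14.01 + 48.0
= 63.02 g/mol

63.02 g/mol


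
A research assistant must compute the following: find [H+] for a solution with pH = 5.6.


[H+] = 10^(-pH) = 10^(-5.6)
= 2.51×10^-6 M

2.51×10^-6 M


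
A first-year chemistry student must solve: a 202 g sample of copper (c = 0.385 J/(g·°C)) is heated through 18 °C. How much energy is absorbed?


q = mcΔT = 202 × 0.385 × 18
= 1399.86 J

1399.86 J


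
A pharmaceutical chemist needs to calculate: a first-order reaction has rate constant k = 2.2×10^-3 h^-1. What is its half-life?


t½ = ln2/k = 0.693147/(2.2×10^-3 h^-1)
= 315.1 h

315.1 h


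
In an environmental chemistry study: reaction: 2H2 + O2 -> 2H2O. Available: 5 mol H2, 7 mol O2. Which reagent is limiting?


Mole ratio available / coefficient:
  H2: 5/2 = 2.500
  O2: 7/1 = 7.000
Smaller ratio is limiting.

H2


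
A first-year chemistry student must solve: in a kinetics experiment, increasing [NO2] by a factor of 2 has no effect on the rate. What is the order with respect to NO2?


rate ∝ [NO2]^n
rate ∝ [NO2]^0
Order in NO2: 0

0


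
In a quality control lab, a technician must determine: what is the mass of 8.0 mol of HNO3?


M(HNO3) = 63.02 g/mol
mass = n × M = 8.0 × 63.02 = 504.16 g

504.16 g


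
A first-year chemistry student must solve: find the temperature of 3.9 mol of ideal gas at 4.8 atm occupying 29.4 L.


PV = nRT  (R = 0.08206 L·atm/(mol·K))
T = PV/(nR) = 4.8×29.4/(3.9×0.08206)
= 141.12/0.320034
= 440.95 K

440.95 K


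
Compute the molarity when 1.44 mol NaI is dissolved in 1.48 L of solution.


M = n/V = 1.44/1.48 = 0.973 mol/L

0.973 M


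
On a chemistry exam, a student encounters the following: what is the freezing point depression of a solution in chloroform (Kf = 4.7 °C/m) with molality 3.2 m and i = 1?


ΔTf = Kf × m × i
= 4.7 × 3.2 × 1
= 15.04 °C

15.04 °C


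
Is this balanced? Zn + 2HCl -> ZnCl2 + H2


Equation: Zn + 2HCl -> ZnCl2 + H2
Check atoms: Cl: 2=2, H: 2=2, Zn: 1=1
Balanced

Yes, balanced


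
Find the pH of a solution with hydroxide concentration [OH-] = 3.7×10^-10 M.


pOH = -log10([OH-]) = -log10(3.7×10^-10)
= 10 - log10(3.7) = 9.43
pH = 14 - pOH = 14 - 9.43 = 4.57

4.57


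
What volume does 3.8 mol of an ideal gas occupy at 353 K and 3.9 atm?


PV = nRT  (R = 0.08206 L·atm/(mol·K))
V = nRT/P = 3.8×0.08206×353/3.9
= 28.224 L

28.224 L


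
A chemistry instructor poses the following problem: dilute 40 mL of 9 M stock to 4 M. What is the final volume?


C1V1 = C2V2
9 × 40 = 4 × V2
V2 = 360/4 = 90.0 mL

90.0 mL


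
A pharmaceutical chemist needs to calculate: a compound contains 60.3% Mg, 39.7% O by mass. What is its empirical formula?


Assume 100 g sample. Moles of each element:
  Mg: 60.3/24.31 = 2.48 mol
  O: 39.7/16.0 = 2.481 mol
Divide by smallest (2.48):
  Mg: 2.48/2.48 = 1.0
  O: 2.481/2.48 = 1.0
Empirical formula: MgO

MgO


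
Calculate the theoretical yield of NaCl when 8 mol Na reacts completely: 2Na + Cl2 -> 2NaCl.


Mole ratio NaCl:Na = 2:2
n(NaCl) = 8 × 2/2 = 8.000 mol
mass = 8.000 × 58.44 = 467.52 g

467.52 g


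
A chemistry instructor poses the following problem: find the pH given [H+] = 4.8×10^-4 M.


pH = -log10([H+]) = -log10(4.8×10^-4)
= 4 - log10(4.8)
= 4 - 0.68
= 3.32

3.32


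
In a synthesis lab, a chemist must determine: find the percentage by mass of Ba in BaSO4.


M(BaSO4) = 1×137.33 + 1×32.07 + 4×16.0 = 233.40 g/mol
Mass of Ba = 1 × 137.33 = 137.33 g/mol
% Ba = 137.33/233.40 × 100 = 58.84%

58.84%


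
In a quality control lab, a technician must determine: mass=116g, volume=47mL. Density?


ρ = mass/volume
= 116/47
= 2.468 g/mL

2.468 g/mL


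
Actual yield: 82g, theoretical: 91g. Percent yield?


% yield = actual/theoretical × 100
= 82/91 × 100
= 90.11%

90.11%


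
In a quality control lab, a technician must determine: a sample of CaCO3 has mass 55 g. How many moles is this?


M(CaCO3) = 100.09 g/mol
n = mass/M = 55/100.09 = 0.5495 mol

0.5495 mol


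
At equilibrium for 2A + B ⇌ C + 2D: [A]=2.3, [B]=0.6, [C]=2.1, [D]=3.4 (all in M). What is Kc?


Kc = [C][D]^2/([A]^2[B])
= (2.1^1 × 3.4^2)/(2.3^2 × 0.6^1)
= 24.276/3.174
= 7.648

7.648


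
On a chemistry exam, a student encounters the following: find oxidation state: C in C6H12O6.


6x + 12(+1) + 6(-2) = 0, so x = +0
Oxidation number: +0

+0


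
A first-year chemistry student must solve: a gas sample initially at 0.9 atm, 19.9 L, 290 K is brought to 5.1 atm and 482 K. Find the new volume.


P1V1/T1 = P2V2/T2
V2 = P1V1T2/(T1P2)
= 0.9×19.9×482/(290×5.1)
= 5.837 L

5.837 L


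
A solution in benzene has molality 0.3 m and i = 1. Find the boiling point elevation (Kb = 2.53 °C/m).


ΔTb = Kb × m × i
= 2.53 × 0.3 × 1
= 0.759 °C

0.759 °C


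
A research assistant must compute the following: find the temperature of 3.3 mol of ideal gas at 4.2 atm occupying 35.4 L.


PV = nRT  (R = 0.08206 L·atm/(mol·K))
T = PV/(nR) = 4.2×35.4/(3.3×0.08206)
= 148.68/0.270798
= 549.04 K

549.04 K


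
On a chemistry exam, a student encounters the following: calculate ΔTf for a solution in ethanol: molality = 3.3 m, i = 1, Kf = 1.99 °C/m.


ΔTf = Kf × m × i
= 1.99 × 3.3 × 1
= 6.567 °C

6.567 °C


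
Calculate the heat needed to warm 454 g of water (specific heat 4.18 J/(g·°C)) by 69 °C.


q = mcΔT = 454 × 4.18 × 69
= 130942.68 J

130942.68 J


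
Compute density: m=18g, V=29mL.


ρ = mass/volume
= 18/29
= 0.621 g/mL

0.621 g/mL


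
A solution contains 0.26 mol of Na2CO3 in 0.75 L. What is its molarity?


M = n/V = 0.26/0.75 = 0.347 mol/L

0.347 M


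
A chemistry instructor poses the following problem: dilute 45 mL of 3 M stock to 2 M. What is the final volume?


C1V1 = C2V2
3 × 45 = 2 × V2
V2 = 135/2 = 67.5 mL

67.5 mL


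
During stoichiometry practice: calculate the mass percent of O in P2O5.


M(P2O5) = 2×30.97 + 5×16.0 = 141.94 g/mol
Mass of O = 5 × 16.0 = 80.00 g/mol
% O = 80.00/141.94 × 100 = 56.36%

56.36%


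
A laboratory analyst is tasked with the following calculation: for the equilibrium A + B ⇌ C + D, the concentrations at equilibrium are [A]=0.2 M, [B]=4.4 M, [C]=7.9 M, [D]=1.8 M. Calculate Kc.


Kc = [C][D]/([A][B])
= (7.9^1 × 1.8^1)/(0.2^1 × 4.4^1)
= 14.22/0.88
= 16.16

16.16


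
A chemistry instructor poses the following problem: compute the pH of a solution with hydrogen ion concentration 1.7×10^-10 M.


pH = -log10([H+]) = -log10(1.7×10^-10)
= 10 - log10(1.7)
= 10 - 0.23
= 9.77

9.77


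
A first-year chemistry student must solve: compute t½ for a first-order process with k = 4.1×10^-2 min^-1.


t½ = ln2/k = 0.693147/(4.1×10^-2 min^-1)
= 16.91 min

16.91 min


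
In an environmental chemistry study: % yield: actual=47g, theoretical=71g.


% yield = actual/theoretical × 100
= 47/71 × 100
= 66.2%

66.2%


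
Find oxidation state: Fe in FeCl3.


x + 3(-1) = 0, so x = +3
Oxidation number: +3

+3


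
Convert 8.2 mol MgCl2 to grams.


M(MgCl2) = 95.21 g/mol
mass = n × M = 8.2 × 95.21 = 780.72 g

780.72 g


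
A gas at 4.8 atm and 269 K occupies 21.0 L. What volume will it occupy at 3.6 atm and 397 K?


P1V1/T1 = P2V2/T2
V2 = P1V1T2/(T1P2)
= 4.8×21.0×397/(269×3.6)
= 41.323 L

41.323 L


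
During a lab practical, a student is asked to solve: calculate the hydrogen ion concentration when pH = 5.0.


[H+] = 10^(-pH) = 10^(-5.0)
= 1.0×10^-5 M

1.0×10^-5 M


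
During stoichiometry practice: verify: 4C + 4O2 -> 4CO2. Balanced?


Equation: 4C + 4O2 -> 4CO2
Check atoms: C: 4=4, O: 8=8
Balanced

Yes, balanced


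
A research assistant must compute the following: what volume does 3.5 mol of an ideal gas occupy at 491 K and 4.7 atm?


PV = nRT  (R = 0.08206 L·atm/(mol·K))
V = nRT/P = 3.5×0.08206×491/4.7
= 30.004 L

30.004 L


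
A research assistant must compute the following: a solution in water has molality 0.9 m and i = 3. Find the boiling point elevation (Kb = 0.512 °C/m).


ΔTb = Kb × m × i
= 0.512 × 0.9 × 3
= 1.3824 °C

1.3824 °C


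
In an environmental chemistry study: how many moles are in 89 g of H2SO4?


M(H2SO4) = 98.09 g/mol
n = mass/M = 89/98.09 = 0.9073 mol

0.9073 mol


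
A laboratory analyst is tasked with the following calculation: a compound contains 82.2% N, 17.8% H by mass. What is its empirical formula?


Assume 100 g sample. Moles of each element:
  N: 82.2/14.01 = 5.867 mol
  H: 17.8/1.008 = 17.659 mol
Divide by smallest (5.867):
  N: 5.867/5.867 = 1.0
  H: 17.659/5.867 = 3.01
Empirical formula: NH3

NH3


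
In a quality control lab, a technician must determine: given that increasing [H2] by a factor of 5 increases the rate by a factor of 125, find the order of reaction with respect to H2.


rate ∝ [H2]^n
5^n = 125 → n = 3
Order in H2: 3

3
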